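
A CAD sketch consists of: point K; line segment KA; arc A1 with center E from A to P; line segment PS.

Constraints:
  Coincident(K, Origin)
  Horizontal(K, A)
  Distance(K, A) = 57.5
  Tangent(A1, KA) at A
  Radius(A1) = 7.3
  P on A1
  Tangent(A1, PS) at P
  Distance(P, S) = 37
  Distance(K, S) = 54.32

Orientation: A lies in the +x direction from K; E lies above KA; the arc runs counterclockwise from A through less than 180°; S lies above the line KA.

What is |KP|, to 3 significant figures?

64.0

K is at the origin; K and A share the same y with |KA| = 57.5 and A on the +x side, so A = (57.5, 0.00). Tangency of A1 to KA means the radius EA is perpendicular to KA, so E = A + (0, 7.3) = (57.5, 7.30). Since EP ⟂ PS (tangency), |ES| = √(7.3² + 37.0²) = 37.7 regardless of where P sits on A1. So S lies on both circle(K, 54.32) and circle(E, 37.7); the above-KA intersection is S = (37.5, 39.3). P is the foot of the tangent from S: P = (62.8, 12.3).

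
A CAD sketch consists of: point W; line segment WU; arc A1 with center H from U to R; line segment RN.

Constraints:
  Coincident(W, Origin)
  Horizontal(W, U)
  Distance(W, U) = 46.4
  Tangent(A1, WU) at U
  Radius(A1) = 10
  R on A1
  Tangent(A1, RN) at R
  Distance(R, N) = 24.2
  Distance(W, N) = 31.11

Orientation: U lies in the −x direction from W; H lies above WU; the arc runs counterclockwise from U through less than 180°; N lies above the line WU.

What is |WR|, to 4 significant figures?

39.13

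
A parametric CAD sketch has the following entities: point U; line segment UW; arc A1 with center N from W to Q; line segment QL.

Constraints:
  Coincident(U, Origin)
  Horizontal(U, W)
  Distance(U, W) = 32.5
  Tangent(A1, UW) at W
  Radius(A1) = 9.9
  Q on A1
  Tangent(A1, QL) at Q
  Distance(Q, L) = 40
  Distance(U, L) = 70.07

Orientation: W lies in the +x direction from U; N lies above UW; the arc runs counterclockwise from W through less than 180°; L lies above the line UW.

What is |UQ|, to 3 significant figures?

42.6

Checks: |NQ| = 9.900 ✓; ∠(NQ, QL) = 90.00° ✓; |QL| = 40.00 ✓; |UL| = 70.07 ✓.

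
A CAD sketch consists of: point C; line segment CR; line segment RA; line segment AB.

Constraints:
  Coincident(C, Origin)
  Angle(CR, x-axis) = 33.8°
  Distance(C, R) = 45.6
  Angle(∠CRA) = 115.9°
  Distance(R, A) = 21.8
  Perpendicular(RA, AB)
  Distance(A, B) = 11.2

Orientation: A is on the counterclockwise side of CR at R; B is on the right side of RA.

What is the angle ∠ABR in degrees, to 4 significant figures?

62.81°

∠CRA = 115.9°, so RA runs at 33.8° + (180° − 115.9°) = 97.90° from the x-axis; with |RA| = 21.8, A = R + 21.8·(cos 97.90°, sin 97.90°) = (34.90, 46.96). RA ⟂ AB; with |AB| = 11.2 on the right of RA, B = A + 11.2·(0.9905, 0.1374) = (45.99, 48.50). Then cos ∠ABR = BA·BR / (|BA||BR|), giving 62.81°.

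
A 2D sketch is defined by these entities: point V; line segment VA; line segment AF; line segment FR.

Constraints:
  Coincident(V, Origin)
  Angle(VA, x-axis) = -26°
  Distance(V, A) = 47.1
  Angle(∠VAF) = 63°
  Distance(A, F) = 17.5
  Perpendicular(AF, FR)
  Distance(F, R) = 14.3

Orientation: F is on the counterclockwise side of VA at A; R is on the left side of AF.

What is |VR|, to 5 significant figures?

27.938

V is at the origin; VA runs at -26.0° with length 47.1, so A = 47.1·(cos -26.0°, sin -26.0°) = (42.333, -20.647). ∠VAF = 63.0°, so AF runs at -26.0° + (180° − 63.0°) = 91.000° from the x-axis; with |AF| = 17.5, F = A + 17.5·(cos 91.000°, sin 91.000°) = (42.028, -3.1499). The perpendicularity gives FR at right angles to AF; with |FR| = 14.3 on the left of AF, R = F + 14.3·(-0.99985, -0.017452) = (27.730, -3.3995). Then |VR| = |R − V| = 27.938.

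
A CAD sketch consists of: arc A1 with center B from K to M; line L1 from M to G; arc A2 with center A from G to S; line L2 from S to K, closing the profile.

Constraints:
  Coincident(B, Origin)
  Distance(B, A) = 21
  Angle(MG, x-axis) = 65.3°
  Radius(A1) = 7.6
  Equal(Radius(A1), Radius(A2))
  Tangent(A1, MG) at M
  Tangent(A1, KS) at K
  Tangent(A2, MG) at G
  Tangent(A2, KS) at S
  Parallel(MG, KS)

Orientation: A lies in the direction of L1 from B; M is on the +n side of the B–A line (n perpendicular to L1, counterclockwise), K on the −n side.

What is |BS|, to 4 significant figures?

22.33

Tangency of A1 to both parallel lines with radius 7.6 puts M and K at B ± 7.6·n: M = (-6.905, 3.176), K = (6.905, -3.176). Equal radii place G and S the same way about A: G = A + 7.6·n = (1.871, 22.25), S = A − 7.6·n = (15.68, 15.90). Then |BS| = |S − B| = 22.33.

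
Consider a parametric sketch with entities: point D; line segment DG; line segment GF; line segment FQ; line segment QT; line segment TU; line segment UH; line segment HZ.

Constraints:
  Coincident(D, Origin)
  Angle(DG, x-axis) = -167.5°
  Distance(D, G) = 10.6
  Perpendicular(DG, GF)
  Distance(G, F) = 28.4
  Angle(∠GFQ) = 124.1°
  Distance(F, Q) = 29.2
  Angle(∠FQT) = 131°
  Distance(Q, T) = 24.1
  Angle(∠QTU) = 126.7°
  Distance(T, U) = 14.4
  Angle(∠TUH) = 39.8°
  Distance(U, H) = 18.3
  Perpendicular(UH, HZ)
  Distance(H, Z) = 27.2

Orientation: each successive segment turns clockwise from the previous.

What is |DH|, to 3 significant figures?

42.8

D is at the origin; DG runs at -167.5° with length 10.6, so G = (-10.3, -2.29). DG is perpendicular to GF, so GF runs at 102°; with |GF| = 28.4, F = (-16.5, 25.4). ∠GFQ = 124.1° gives FQ at 46.6° from the x-axis; with |FQ| = 29.2, Q = (3.57, 46.6). ∠FQT = 131.0° gives QT at -2.40° from the x-axis; with |QT| = 24.1, T = (27.6, 45.6). ∠QTU = 126.7° gives TU at -55.7° from the x-axis; with |TU| = 14.4, U = (35.8, 33.7). ∠TUH = 39.8° gives UH at 164° from the x-axis; with |UH| = 18.3, H = (18.2, 38.8). Then |DH| = |H − D| = 42.8.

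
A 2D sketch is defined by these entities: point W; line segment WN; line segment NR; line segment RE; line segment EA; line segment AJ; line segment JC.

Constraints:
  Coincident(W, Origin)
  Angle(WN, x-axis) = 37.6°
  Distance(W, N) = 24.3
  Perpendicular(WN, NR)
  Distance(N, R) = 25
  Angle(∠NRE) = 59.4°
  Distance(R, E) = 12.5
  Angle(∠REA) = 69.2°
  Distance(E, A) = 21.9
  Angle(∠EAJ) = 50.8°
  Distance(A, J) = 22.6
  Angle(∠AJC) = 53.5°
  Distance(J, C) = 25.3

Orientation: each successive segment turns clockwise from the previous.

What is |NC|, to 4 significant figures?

18.69

W is at the origin; WN runs at 37.6° with length 24.3, so N = (19.25, 14.83). The perpendicularity gives NR at right angles to WN, so NR runs at -52.40°; with |NR| = 25.0, R = (34.51, -4.981). ∠NRE = 59.4° gives RE at -173.0° from the x-axis; with |RE| = 12.5, E = (22.10, -6.504). ∠REA = 69.2° gives EA at 76.20° from the x-axis; with |EA| = 21.9, A = (27.32, 14.76). ∠EAJ = 50.8° gives AJ at -53.00° from the x-axis; with |AJ| = 22.6, J = (40.92, -3.285). ∠AJC = 53.5° gives JC at -179.5° from the x-axis; with |JC| = 25.3, C = (15.63, -3.506). Then |NC| = |C − N| = 18.69.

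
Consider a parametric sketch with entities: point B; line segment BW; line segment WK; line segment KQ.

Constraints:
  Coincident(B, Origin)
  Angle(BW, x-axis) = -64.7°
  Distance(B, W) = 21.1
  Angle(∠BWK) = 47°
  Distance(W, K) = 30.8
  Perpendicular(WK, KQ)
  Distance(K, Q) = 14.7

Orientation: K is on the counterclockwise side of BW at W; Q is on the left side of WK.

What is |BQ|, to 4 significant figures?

16.43

B is at the origin; BW runs at -64.7° with length 21.1, so W = 21.1·(cos -64.7°, sin -64.7°) = (9.017, -19.08). ∠BWK = 47.0°, so WK runs at -64.7° + (180° − 47.0°) = 68.30° from the x-axis; with |WK| = 30.8, K = W + 30.8·(cos 68.30°, sin 68.30°) = (20.41, 9.541). WK is perpendicular to KQ; with |KQ| = 14.7 on the left of WK, Q = K + 14.7·(-0.9291, 0.3697) = (6.747, 14.98). Then |BQ| = |Q − B| = 16.43.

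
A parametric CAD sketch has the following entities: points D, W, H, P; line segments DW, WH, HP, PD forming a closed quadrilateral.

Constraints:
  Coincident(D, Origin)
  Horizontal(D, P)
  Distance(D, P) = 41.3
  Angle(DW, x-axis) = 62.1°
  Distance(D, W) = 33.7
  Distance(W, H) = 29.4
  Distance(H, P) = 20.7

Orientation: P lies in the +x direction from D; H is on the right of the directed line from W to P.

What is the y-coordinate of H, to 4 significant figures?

0.7850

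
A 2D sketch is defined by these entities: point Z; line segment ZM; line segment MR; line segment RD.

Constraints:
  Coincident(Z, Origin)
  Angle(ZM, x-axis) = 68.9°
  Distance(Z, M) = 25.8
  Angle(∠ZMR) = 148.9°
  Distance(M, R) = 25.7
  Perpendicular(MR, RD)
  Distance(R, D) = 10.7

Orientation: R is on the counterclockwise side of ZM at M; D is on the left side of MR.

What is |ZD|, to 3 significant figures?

47.9

Z is at the origin; ZM runs at 68.9° with length 25.8, so M = 25.8·(cos 68.9°, sin 68.9°) = (9.29, 24.1). ∠ZMR = 148.9°, so MR runs at 68.9° + (180° − 148.9°) = 100° from the x-axis; with |MR| = 25.7, R = M + 25.7·(cos 100°, sin 100°) = (4.83, 49.4). MR ⟂ RD; with |RD| = 10.7 on the left of MR, D = R + 10.7·(-0.985, -0.174) = (-5.71, 47.5). Then |ZD| = |D − Z| = 47.9.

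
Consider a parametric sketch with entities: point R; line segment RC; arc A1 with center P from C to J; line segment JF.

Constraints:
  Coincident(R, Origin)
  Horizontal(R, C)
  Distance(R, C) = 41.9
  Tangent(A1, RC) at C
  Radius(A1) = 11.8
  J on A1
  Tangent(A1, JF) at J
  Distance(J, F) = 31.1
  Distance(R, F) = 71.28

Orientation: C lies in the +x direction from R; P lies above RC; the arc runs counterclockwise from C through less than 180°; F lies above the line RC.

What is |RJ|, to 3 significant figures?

54.4

R is at the origin; RC is horizontal with |RC| = 41.9 and C on the +x side, so C = (41.9, 0.00). Since A1 is tangent to RC there, PC ⟂ RC, so P = C + (0, 11.8) = (41.9, 11.8). Since PJ ⟂ JF (tangency), |PF| = √(11.8² + 31.1²) = 33.3 regardless of where J sits on A1. So F lies on both circle(R, 71.28) and circle(P, 33.3); the above-RC intersection is F = (58.6, 40.6). J is the foot of the tangent from F: J = (53.5, 9.87).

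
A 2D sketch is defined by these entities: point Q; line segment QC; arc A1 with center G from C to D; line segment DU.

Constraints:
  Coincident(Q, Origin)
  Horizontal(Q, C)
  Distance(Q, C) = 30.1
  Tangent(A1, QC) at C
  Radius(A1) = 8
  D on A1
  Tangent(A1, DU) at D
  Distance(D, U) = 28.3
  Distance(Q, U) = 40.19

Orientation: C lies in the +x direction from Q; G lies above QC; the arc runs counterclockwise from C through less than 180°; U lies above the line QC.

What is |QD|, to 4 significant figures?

38.65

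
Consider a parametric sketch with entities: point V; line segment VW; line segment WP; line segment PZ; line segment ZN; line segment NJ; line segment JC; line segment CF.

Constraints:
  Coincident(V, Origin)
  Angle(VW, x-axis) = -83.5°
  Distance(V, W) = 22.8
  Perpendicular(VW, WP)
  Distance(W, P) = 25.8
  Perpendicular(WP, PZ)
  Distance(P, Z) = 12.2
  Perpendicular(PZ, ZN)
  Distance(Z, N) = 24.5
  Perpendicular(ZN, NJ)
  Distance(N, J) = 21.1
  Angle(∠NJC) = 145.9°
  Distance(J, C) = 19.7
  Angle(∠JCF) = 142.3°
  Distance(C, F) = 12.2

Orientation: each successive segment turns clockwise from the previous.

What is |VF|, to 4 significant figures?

57.08

∠NJC = 145.9° gives JC at -117.6° from the x-axis; with |JC| = 19.7, C = (-6.830, -49.10). ∠JCF = 142.3° gives CF at -155.3° from the x-axis; with |CF| = 12.2, F = (-17.91, -54.20). Then |VF| = |F − V| = 57.08.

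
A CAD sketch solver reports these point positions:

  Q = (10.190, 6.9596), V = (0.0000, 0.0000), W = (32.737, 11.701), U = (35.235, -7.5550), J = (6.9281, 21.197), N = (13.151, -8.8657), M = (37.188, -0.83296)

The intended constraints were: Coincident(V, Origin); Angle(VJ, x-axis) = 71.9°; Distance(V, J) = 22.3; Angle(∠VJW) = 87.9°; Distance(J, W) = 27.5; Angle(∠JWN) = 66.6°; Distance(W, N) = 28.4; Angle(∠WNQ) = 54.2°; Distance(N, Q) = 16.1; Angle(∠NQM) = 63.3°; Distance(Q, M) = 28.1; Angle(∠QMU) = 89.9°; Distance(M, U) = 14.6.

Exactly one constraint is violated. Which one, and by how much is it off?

Distance(M, U) = 14.6 — off by 7.60.

V = (0.00, 0.00) ✓; VJ at 71.90° ✓; |VJ| = 22.30 ✓; ∠VJW = 87.90° ✓; |JW| = 27.50 ✓; ∠JWN = 66.60° ✓; |WN| = 28.40 ✓; ∠WNQ = 54.20° ✓; |NQ| = 16.10 ✓; ∠NQM = 63.30° ✓; |QM| = 28.10 ✓; ∠QMU = 89.90° ✓; |MU| = 7.000 ✗.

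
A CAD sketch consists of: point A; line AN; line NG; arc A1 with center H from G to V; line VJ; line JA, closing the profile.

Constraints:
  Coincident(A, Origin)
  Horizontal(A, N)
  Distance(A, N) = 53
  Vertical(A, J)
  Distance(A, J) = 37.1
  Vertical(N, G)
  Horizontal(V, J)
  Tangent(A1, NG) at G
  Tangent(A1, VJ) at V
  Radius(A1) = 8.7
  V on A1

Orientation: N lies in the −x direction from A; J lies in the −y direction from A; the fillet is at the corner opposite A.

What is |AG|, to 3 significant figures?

60.1

The virtual corner opposite A is at (-53.0, -37.1). Tangency of A1 to NG means the radius HG is perpendicular to NG and A1 meets VJ tangentially, so HV is at right angles to VJ, with radius 8.7, so the center H sits 8.7 in from both sides at H = (-44.3, -28.4). That places the tangent points at G = (-53.0, -28.4) on NG and V = (-44.3, -37.1) on VJ. Then |AG| = |G − A| = 60.1.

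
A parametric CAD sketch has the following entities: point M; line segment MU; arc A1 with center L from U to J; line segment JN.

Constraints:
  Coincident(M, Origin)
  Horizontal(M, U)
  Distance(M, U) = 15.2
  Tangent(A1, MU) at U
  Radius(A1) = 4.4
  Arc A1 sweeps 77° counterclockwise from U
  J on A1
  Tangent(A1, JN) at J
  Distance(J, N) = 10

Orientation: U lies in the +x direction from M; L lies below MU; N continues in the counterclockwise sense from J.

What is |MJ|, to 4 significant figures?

11.43

M is at the origin; M and U share the same y with |MU| = 15.2 and U on the +x side, so U = (15.20, 0.000). The tangent condition forces LU to be normal to MU, so L = U + (0, -4.4) = (15.20, -4.400). On A1, U sits at bearing 90° from L; a 77° counterclockwise sweep puts J at bearing 167°, so J = L + 4.4·(cos 167°, sin 167°) = (10.91, -3.410). Then |MJ| = |J − M| = 11.43.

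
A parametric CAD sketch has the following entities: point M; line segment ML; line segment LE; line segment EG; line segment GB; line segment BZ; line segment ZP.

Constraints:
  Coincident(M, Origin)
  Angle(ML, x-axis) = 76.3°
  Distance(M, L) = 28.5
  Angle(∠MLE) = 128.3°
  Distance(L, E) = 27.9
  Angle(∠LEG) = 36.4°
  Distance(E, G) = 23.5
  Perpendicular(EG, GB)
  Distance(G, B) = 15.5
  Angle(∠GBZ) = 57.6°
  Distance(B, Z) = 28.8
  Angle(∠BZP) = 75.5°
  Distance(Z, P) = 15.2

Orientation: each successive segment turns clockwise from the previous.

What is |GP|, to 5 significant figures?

16.768

∠GBZ = 57.6° gives BZ at 28.600° from the x-axis; with |BZ| = 28.8, Z = (32.454, 40.051). ∠BZP = 75.5° gives ZP at -75.900° from the x-axis; with |ZP| = 15.2, P = (36.157, 25.309). Then |GP| = |P − G| = 16.768.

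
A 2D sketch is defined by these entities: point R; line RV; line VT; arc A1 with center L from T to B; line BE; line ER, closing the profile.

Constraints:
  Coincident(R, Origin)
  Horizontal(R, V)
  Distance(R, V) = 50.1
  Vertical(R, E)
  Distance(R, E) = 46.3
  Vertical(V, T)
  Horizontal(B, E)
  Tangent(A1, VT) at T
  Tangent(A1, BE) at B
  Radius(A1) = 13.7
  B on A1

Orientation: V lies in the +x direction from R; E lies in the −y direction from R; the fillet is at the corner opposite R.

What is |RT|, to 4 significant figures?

59.77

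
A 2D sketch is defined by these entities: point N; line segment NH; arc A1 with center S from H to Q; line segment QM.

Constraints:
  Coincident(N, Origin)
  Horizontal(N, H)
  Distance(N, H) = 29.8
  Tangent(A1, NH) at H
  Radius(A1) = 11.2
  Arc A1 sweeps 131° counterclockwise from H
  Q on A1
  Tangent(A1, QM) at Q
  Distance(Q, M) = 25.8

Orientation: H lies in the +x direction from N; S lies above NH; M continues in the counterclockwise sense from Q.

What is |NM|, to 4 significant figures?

43.59

N is at the origin; N and H share the same y with |NH| = 29.8 and H on the +x side, so H = (29.80, 0.000). A1 meets NH tangentially, so SH is at right angles to NH, so S = H + (0, 11.2) = (29.80, 11.20). On A1, H sits at bearing -90° from S; a 131° counterclockwise sweep puts Q at bearing 41°, so Q = S + 11.2·(cos 41°, sin 41°) = (38.25, 18.55). The tangent condition forces SQ to be normal to QM, so QM runs along (−sin 41°, cos 41°); with |QM| = 25.8, M = (21.33, 38.02). Then |NM| = |M − N| = 43.59.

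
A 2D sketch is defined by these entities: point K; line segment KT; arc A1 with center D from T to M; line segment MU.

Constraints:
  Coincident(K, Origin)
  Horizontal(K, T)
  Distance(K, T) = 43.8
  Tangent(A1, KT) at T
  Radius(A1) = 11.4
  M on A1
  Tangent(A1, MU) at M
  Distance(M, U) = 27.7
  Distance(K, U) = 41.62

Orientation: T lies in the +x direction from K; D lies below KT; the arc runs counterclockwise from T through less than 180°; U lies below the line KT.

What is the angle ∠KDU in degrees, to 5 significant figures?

63.415°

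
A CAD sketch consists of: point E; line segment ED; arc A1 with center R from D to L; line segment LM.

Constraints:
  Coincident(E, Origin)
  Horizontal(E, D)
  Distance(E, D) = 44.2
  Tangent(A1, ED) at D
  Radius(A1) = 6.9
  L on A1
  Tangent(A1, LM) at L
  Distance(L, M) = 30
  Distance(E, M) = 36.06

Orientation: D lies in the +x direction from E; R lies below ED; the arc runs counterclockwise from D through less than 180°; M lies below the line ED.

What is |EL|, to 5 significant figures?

38.524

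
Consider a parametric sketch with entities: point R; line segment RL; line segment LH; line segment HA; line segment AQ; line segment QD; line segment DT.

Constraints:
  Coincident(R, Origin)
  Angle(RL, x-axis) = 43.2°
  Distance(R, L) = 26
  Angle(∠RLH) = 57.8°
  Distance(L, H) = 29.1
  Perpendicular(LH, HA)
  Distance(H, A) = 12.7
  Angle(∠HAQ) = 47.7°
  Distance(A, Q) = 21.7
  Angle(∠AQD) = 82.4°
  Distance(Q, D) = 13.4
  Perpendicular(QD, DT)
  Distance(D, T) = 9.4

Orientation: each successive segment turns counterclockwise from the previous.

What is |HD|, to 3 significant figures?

12.0

R is at the origin; RL runs at 43.2° with length 26.0, so L = (19.0, 17.8). ∠RLH = 57.8° gives LH at 165° from the x-axis; with |LH| = 29.1, H = (-9.21, 25.1). The perpendicularity gives HA at right angles to LH, so HA runs at -105°; with |HA| = 12.7, A = (-12.4, 12.8). ∠HAQ = 47.7° gives AQ at 27.7° from the x-axis; with |AQ| = 21.7, Q = (6.80, 22.9). ∠AQD = 82.4° gives QD at 125° from the x-axis; with |QD| = 13.4, D = (-0.939, 33.9). Then |HD| = |D − H| = 12.0.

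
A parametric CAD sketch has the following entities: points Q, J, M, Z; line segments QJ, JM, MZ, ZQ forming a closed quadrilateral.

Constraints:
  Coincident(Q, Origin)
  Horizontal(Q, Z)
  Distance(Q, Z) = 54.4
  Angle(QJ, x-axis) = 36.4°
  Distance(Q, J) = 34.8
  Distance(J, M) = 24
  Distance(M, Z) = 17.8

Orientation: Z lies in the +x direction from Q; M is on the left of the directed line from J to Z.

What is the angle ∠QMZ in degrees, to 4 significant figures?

79.57°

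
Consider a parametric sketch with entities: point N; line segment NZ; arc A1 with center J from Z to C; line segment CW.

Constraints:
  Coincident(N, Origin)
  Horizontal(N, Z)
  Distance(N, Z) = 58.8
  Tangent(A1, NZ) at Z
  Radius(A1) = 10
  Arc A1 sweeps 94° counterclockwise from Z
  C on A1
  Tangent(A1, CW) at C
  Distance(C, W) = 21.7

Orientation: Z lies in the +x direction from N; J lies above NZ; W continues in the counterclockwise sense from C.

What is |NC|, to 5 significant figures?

69.603

N is at the origin; N and Z share the same y with |NZ| = 58.8 and Z on the +x side, so Z = (58.800, 0.0000). The tangent condition forces JZ to be normal to NZ, so J = Z + (0, 10) = (58.800, 10.000). On A1, Z sits at bearing -90° from J; a 94° counterclockwise sweep puts C at bearing 4°, so C = J + 10.0·(cos 4°, sin 4°) = (68.776, 10.698). Then |NC| = |C − N| = 69.603.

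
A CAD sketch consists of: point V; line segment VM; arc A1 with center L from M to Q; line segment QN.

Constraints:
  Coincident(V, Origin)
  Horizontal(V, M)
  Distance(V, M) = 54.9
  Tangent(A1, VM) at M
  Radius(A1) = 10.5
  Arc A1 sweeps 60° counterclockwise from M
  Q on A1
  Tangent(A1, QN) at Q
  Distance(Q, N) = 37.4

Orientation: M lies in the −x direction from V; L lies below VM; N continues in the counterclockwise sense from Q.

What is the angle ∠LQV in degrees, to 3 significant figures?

34.7°

V is at the origin; VM is horizontal with |VM| = 54.9 and M on the −x side, so M = (-54.9, 0.00). Since A1 is tangent to VM there, LM ⟂ VM, so L = M + (0, -10.5) = (-54.9, -10.5). On A1, M sits at bearing 90° from L; a 60° counterclockwise sweep puts Q at bearing 150°, so Q = L + 10.5·(cos 150°, sin 150°) = (-64.0, -5.25). Then cos ∠LQV = QL·QV / (|QL||QV|), giving 34.7°.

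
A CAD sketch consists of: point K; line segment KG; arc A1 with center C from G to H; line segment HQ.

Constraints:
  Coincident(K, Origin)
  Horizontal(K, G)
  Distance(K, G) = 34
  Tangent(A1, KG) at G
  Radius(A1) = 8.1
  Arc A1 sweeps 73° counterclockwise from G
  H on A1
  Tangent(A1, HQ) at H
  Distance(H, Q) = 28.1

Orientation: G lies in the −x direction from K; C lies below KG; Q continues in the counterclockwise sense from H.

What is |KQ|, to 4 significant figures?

59.66

K is at the origin; K and G share the same y with |KG| = 34.0 and G on the −x side, so G = (-34.00, 0.000). Tangency of A1 to KG means the radius CG is perpendicular to KG, so C = G + (0, -8.1) = (-34.00, -8.100). On A1, G sits at bearing 90° from C; a 73° counterclockwise sweep puts H at bearing 163°, so H = C + 8.1·(cos 163°, sin 163°) = (-41.75, -5.732). Tangency of A1 to HQ means the radius CH is perpendicular to HQ, so HQ runs along (−sin 163°, cos 163°); with |HQ| = 28.1, Q = (-49.96, -32.60). Then |KQ| = |Q − K| = 59.66.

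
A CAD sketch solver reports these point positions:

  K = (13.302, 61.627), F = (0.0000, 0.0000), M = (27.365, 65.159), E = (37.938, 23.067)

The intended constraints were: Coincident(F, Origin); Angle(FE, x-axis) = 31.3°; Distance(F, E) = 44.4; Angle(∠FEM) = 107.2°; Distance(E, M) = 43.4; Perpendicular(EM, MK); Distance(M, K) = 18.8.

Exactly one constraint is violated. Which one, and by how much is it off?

Distance(M, K) = 18.8 — off by 4.30.

F = (0.00, 0.00) ✓; FE at 31.30° ✓; |FE| = 44.40 ✓; ∠FEM = 107.2° ✓; |EM| = 43.40 ✓; ∠(EM, MK) = 90.00° ✓; |MK| = 14.50 ✗.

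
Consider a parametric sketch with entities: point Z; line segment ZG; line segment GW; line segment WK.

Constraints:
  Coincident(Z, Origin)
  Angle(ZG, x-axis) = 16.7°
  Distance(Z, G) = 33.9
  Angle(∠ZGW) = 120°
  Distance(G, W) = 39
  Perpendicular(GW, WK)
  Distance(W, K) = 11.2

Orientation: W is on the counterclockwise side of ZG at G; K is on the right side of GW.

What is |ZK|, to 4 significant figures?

69.10

Z is at the origin; ZG runs at 16.7° with length 33.9, so G = 33.9·(cos 16.7°, sin 16.7°) = (32.47, 9.742). ∠ZGW = 120.0°, so GW runs at 16.7° + (180° − 120.0°) = 76.70° from the x-axis; with |GW| = 39.0, W = G + 39.0·(cos 76.70°, sin 76.70°) = (41.44, 47.70). GW ⟂ WK; with |WK| = 11.2 on the right of GW, K = W + 11.2·(0.9732, -0.2300) = (52.34, 45.12). Then |ZK| = |K − Z| = 69.10.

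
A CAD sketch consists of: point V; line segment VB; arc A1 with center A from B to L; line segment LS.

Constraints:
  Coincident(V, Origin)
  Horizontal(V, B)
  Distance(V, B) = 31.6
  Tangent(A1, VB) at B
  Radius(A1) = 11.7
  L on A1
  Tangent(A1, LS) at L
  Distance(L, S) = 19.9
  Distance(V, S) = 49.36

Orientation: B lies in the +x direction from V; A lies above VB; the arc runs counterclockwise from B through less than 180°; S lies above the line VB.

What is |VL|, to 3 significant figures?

45.4

Checks: |AL| = 11.70 ✓; ∠(AL, LS) = 90.00° ✓; |LS| = 19.90 ✓; |VS| = 49.36 ✓.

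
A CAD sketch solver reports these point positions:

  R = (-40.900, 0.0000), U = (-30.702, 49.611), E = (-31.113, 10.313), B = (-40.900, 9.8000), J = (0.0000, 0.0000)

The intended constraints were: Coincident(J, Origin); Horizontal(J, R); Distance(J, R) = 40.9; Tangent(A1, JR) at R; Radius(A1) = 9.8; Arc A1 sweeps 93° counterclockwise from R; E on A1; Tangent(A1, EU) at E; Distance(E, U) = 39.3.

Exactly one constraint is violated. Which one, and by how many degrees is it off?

Tangent(A1, EU) at E — off by 3.60°.

J = (0.00, 0.00) ✓; J.y = 0.00, R.y = 0.00 ✓; |JR| = 40.90 ✓; ∠(BR, RJ) = 90.00° ✓; |BR| = 9.800 ✓; bearing(B→E) − bearing(B→R) = 93.00° ✓; |BE| = 9.800 ✓; ∠(BE, EU) = 93.60° ✗; |EU| = 39.30 ✓.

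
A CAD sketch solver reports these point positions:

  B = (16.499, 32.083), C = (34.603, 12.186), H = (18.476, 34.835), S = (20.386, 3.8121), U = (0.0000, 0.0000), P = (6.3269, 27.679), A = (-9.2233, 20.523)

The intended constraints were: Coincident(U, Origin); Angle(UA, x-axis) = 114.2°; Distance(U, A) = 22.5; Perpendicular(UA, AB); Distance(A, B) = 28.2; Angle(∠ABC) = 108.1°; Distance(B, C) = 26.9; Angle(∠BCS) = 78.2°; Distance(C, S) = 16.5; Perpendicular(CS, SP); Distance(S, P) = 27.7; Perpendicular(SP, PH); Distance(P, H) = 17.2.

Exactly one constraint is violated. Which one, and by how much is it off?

Distance(P, H) = 17.2 — off by 3.10.

U = (0.00, 0.00) ✓; UA at 114.2° ✓; |UA| = 22.50 ✓; ∠(UA, AB) = 90.00° ✓; |AB| = 28.20 ✓; ∠ABC = 108.1° ✓; |BC| = 26.90 ✓; ∠BCS = 78.20° ✓; |CS| = 16.50 ✓; ∠(CS, SP) = 90.00° ✓; |SP| = 27.70 ✓; ∠(SP, PH) = 90.00° ✓; |PH| = 14.10 ✗.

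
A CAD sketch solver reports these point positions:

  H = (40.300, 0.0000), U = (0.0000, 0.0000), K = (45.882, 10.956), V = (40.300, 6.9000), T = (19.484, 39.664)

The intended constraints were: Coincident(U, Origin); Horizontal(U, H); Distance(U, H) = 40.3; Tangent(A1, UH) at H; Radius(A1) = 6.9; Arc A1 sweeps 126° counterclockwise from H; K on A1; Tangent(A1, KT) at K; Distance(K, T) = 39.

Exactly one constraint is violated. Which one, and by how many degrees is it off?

Tangent(A1, KT) at K — off by 6.60°.

U = (0.00, 0.00) ✓; U.y = 0.00, H.y = 0.00 ✓; |UH| = 40.30 ✓; ∠(VH, HU) = 90.00° ✓; |VH| = 6.900 ✓; bearing(V→K) − bearing(V→H) = 126.0° ✓; |VK| = 6.900 ✓; ∠(VK, KT) = 83.40° ✗; |KT| = 39.00 ✓.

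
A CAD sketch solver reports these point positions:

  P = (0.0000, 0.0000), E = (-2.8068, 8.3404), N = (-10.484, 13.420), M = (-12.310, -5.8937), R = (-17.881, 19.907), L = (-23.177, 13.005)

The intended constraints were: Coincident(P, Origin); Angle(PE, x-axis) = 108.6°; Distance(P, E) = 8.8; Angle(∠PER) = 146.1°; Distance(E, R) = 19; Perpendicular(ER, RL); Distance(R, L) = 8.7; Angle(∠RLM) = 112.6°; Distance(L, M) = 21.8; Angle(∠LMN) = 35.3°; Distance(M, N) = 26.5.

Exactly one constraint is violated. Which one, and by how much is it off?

Distance(M, N) = 26.5 — off by 7.10.

P = (0.00, 0.00) ✓; PE at 108.6° ✓; |PE| = 8.800 ✓; ∠PER = 146.1° ✓; |ER| = 19.00 ✓; ∠(ER, RL) = 90.00° ✓; |RL| = 8.700 ✓; ∠RLM = 112.6° ✓; |LM| = 21.80 ✓; ∠LMN = 35.30° ✓; |MN| = 19.40 ✗.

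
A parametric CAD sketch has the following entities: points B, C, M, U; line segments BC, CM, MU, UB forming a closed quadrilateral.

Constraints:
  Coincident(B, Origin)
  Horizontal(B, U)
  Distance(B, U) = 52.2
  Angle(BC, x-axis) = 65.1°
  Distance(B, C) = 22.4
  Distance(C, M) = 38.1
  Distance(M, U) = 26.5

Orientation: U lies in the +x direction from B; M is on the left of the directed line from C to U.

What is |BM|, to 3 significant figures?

53.8

Checks: |CM| = 38.10 ✓; |MU| = 26.50 ✓.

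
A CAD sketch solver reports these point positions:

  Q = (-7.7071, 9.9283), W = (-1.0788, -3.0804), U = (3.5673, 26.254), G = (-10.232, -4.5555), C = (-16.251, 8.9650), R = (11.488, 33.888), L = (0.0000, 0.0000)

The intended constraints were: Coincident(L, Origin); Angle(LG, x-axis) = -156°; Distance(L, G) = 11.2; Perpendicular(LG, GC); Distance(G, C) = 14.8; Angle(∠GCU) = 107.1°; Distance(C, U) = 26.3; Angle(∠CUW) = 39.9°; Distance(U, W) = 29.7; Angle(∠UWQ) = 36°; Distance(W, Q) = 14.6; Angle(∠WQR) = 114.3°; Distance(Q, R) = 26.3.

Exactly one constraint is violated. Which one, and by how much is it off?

Distance(Q, R) = 26.3 — off by 4.40.

L = (0.00, 0.00) ✓; LG at -156.0° ✓; |LG| = 11.20 ✓; ∠(LG, GC) = 90.00° ✓; |GC| = 14.80 ✓; ∠GCU = 107.1° ✓; |CU| = 26.30 ✓; ∠CUW = 39.90° ✓; |UW| = 29.70 ✓; ∠UWQ = 36.00° ✓; |WQ| = 14.60 ✓; ∠WQR = 114.3° ✓; |QR| = 30.70 ✗.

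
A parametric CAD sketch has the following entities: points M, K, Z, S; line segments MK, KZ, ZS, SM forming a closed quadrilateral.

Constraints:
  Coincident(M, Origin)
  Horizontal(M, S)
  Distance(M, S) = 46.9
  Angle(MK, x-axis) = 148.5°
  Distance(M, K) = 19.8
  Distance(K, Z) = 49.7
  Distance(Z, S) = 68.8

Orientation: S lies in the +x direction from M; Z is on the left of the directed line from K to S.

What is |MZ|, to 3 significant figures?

55.1

M is at the origin; M and S share the same y with |MS| = 46.9 and S in +x, so S = (46.9, 0). MK runs at 148.5° with |MK| = 19.8, so K = (-16.9, 10.3). Z is determined by |KZ| = 49.7 and |ZS| = 68.8 together: it lies at the intersection of circle(K, 49.7) and circle(S, 68.8). With |KS| = 64.6, the foot of the radical line on KS is 14.8 from K and the perpendicular offset is √(49.7² − 14.8²) = 47.4. Taking the left-of-KS solution: Z = (5.32, 54.8).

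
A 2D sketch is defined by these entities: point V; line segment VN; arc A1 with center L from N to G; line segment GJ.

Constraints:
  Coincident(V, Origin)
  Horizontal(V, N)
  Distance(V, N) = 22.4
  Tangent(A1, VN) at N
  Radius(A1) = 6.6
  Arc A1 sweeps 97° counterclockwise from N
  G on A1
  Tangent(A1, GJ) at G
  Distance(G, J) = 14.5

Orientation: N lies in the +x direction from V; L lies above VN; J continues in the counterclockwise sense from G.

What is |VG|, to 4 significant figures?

29.88

V is at the origin; V and N share the same y with |VN| = 22.4 and N on the +x side, so N = (22.40, 0.000). A1 meets VN tangentially, so LN is at right angles to VN, so L = N + (0, 6.6) = (22.40, 6.600). On A1, N sits at bearing -90° from L; a 97° counterclockwise sweep puts G at bearing 7°, so G = L + 6.6·(cos 7°, sin 7°) = (28.95, 7.404). Then |VG| = |G − V| = 29.88.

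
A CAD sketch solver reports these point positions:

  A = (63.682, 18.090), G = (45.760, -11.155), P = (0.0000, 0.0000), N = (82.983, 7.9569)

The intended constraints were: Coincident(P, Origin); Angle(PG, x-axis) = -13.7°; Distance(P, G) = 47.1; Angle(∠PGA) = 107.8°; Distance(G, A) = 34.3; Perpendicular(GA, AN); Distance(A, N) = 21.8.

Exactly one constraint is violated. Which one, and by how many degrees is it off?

Perpendicular(GA, AN) — off by 3.80°.

P = (0.00, 0.00) ✓; PG at -13.70° ✓; |PG| = 47.10 ✓; ∠PGA = 107.8° ✓; |GA| = 34.30 ✓; ∠(GA, AN) = 86.20° ✗; |AN| = 21.80 ✓.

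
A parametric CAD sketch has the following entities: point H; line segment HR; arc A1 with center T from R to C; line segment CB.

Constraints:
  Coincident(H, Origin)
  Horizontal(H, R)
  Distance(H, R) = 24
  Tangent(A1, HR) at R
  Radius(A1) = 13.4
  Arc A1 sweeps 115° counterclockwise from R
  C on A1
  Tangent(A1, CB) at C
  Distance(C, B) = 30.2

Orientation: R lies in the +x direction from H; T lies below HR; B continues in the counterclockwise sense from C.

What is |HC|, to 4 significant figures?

22.45

H is at the origin; HR is horizontal with |HR| = 24.0 and R on the +x side, so R = (24.00, 0.000). A1 meets HR tangentially, so TR is at right angles to HR, so T = R + (0, -13.4) = (24.00, -13.40). On A1, R sits at bearing 90° from T; a 115° counterclockwise sweep puts C at bearing 205°, so C = T + 13.4·(cos 205°, sin 205°) = (11.86, -19.06). Then |HC| = |C − H| = 22.45.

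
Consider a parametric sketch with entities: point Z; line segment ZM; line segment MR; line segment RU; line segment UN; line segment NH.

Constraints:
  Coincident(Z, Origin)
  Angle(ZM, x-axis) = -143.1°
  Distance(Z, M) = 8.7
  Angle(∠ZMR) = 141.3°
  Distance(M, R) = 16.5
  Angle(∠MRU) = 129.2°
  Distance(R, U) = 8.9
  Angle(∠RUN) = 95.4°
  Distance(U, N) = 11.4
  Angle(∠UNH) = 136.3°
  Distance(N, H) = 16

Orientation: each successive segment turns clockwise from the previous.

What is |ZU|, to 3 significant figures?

29.0

Z is at the origin; ZM runs at -143.1° with length 8.7, so M = (-6.96, -5.22). ∠ZMR = 141.3° gives MR at 178° from the x-axis; with |MR| = 16.5, R = (-23.4, -4.71). ∠MRU = 129.2° gives RU at 127° from the x-axis; with |RU| = 8.9, U = (-28.9, 2.36). Then |ZU| = |U − Z| = 29.0.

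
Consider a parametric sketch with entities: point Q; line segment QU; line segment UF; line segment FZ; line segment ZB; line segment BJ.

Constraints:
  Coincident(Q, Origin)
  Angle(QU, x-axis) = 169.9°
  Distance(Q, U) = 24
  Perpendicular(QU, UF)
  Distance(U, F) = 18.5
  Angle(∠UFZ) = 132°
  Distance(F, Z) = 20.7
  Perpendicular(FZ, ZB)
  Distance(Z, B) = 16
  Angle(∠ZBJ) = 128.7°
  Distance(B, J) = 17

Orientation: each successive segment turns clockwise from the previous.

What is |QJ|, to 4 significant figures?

3.742

The perpendicularity gives ZB at right angles to FZ, so ZB runs at -58.10°; with |ZB| = 16.0, B = (5.645, 19.78). ∠ZBJ = 128.7° gives BJ at -109.4° from the x-axis; with |BJ| = 17.0, J = (-0.001804, 3.742). Then |QJ| = |J − Q| = 3.742.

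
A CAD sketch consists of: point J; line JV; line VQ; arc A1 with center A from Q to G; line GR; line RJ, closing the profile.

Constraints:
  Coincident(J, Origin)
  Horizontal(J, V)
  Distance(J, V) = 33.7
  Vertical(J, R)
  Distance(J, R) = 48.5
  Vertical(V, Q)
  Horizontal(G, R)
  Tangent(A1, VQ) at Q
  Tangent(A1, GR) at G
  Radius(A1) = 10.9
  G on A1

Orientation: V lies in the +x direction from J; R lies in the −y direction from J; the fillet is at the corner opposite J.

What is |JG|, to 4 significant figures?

53.59

J is at the origin; J and V share the same y with |JV| = 33.7 and V on the +x side, so V = (33.70, 0.000). J and R share the same x with |JR| = 48.5 and R on the −y side, so R = (0.000, -48.50). The virtual corner opposite J is at (33.70, -48.50). The tangent condition forces AQ to be normal to VQ and since A1 is tangent to GR there, AG ⟂ GR, with radius 10.9, so the center A sits 10.9 in from both sides at A = (22.80, -37.60). That places the tangent points at Q = (33.70, -37.60) on VQ and G = (22.80, -48.50) on GR. Then |JG| = |G − J| = 53.59.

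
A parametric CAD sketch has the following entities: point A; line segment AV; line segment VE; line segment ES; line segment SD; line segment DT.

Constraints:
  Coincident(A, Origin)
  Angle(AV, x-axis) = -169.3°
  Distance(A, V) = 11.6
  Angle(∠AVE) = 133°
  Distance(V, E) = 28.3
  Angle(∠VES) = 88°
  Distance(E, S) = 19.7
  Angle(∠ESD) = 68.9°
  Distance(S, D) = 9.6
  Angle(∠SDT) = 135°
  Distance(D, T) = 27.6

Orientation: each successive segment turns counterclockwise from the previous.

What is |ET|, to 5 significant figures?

22.054

∠ESD = 68.9° gives SD at 80.800° from the x-axis; with |SD| = 9.6, D = (-7.9767, -26.537). ∠SDT = 135.0° gives DT at 125.80° from the x-axis; with |DT| = 27.6, T = (-24.122, -4.1520). Then |ET| = |T − E| = 22.054.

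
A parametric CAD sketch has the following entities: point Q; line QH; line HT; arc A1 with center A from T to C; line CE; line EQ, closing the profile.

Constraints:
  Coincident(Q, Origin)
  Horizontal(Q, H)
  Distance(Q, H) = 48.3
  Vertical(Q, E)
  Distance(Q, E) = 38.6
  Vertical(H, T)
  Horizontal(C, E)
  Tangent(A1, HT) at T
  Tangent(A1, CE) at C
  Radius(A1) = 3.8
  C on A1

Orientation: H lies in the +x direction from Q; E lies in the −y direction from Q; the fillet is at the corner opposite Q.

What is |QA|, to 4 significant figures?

56.49

Q and E share the same x with |QE| = 38.6 and E on the −y side, so E = (0.000, -38.60). The virtual corner opposite Q is at (48.30, -38.60). Tangency of A1 to HT means the radius AT is perpendicular to HT and A1 meets CE tangentially, so AC is at right angles to CE, with radius 3.8, so the center A sits 3.8 in from both sides at A = (44.50, -34.80). Then |QA| = |A − Q| = 56.49.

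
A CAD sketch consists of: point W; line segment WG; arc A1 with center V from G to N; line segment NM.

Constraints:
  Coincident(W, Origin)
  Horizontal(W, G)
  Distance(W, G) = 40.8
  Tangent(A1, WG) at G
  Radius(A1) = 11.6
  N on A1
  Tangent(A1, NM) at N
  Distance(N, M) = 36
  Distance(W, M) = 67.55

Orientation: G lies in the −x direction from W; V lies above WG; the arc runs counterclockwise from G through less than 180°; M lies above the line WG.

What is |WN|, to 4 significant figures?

34.74

Checks: |VN| = 11.60 ✓; ∠(VN, NM) = 90.00° ✓; |NM| = 36.00 ✓; |WM| = 67.55 ✓.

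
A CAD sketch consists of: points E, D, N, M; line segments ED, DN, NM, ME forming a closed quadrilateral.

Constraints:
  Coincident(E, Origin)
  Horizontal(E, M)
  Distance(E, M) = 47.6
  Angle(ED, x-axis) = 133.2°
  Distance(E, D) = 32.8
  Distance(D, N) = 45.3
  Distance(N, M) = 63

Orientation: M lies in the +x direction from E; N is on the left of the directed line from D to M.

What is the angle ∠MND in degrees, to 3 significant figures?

84.6°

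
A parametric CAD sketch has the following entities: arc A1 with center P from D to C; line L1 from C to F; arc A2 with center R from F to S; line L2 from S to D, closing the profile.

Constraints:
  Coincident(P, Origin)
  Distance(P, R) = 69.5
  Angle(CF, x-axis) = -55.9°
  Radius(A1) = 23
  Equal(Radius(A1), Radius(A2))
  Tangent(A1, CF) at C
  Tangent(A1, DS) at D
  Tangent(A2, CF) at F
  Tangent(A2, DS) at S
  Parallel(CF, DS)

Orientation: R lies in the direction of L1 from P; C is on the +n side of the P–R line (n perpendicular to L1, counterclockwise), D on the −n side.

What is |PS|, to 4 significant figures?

73.21

Tangency of A1 to both parallel lines with radius 23.0 puts C and D at P ± 23.0·n: C = (19.05, 12.89), D = (-19.05, -12.89). Equal radii place F and S the same way about R: F = R + 23.0·n = (58.01, -44.66), S = R − 23.0·n = (19.92, -70.44). Then |PS| = |S − P| = 73.21.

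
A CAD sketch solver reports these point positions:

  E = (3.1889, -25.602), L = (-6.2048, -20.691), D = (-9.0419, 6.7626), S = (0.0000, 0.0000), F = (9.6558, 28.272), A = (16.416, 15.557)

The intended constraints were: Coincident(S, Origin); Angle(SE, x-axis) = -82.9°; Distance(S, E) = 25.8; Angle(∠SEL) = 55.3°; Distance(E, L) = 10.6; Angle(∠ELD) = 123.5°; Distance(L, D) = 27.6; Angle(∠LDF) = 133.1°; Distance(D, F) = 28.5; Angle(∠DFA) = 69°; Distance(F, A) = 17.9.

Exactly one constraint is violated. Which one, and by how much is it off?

Distance(F, A) = 17.9 — off by 3.50.

S = (0.00, 0.00) ✓; SE at -82.90° ✓; |SE| = 25.80 ✓; ∠SEL = 55.30° ✓; |EL| = 10.60 ✓; ∠ELD = 123.5° ✓; |LD| = 27.60 ✓; ∠LDF = 133.1° ✓; |DF| = 28.50 ✓; ∠DFA = 69.00° ✓; |FA| = 14.40 ✗.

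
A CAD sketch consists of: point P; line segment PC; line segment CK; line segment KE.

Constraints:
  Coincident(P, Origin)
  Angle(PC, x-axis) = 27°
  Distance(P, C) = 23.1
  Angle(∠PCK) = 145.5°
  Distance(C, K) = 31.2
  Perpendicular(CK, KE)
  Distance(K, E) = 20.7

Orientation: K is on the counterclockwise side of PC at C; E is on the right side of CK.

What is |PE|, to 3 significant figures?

60.5

P is at the origin; PC runs at 27.0° with length 23.1, so C = 23.1·(cos 27.0°, sin 27.0°) = (20.6, 10.5). ∠PCK = 145.5°, so CK runs at 27.0° + (180° − 145.5°) = 61.5° from the x-axis; with |CK| = 31.2, K = C + 31.2·(cos 61.5°, sin 61.5°) = (35.5, 37.9). CK ⟂ KE; with |KE| = 20.7 on the right of CK, E = K + 20.7·(0.879, -0.477) = (53.7, 28.0). Then |PE| = |E − P| = 60.5.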